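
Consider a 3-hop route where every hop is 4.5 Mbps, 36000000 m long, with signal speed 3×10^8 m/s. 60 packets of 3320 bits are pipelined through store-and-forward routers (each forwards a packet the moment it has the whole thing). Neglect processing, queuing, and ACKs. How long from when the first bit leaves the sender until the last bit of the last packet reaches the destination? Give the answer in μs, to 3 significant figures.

406000 μs

Per-hop transmission t_tx = L/R = 3320/4500000 = 737.778 μs.
Per-hop propagation t_prop = 36000000/300000000 = 120000 μs.
Pipeline fill: first packet needs 3·t_tx to clear all hops; remaining 59 packets each add one t_tx.
Total = (3+60-1)·t_tx + 3·t_prop = 62·737.778 + 3·120000 = 406000 μs.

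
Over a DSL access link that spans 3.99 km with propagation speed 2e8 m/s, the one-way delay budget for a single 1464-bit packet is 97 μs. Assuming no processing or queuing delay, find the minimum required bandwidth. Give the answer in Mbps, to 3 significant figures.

19.0 Mbps

Propagation delay = 3990 / 200000000 = 19.95 μs.
Transmission budget = 97 − 19.95 = 77.05 μs.
R ≥ L / t_tx = 1464 bits / 7.705e-05 s = 19.0 Mbps.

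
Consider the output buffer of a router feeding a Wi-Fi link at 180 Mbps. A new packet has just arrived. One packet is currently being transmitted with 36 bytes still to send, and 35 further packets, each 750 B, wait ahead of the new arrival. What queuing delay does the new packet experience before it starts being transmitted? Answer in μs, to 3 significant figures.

1170 μs

Each queued packet: L/R = 6000/180000000 = 33.3333 μs.
35 queued → 1166.67 μs.
Plus remaining 288 bits of current packet: 1.6 μs.
Queuing delay = 1170 μs.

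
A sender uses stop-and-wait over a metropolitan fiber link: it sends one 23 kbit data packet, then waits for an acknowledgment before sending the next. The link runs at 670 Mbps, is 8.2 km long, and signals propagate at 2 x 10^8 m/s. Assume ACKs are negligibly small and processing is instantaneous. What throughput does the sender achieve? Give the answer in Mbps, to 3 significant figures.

t_tx = L/R = 23000/670000000 = 3.43284e-05 s.
t_prop = 8200/200000000 = 4.1e-05 s; RTT = 8.2e-05 s.
Cycle = t_tx + RTT = 0.000116328 s.
Throughput = L / cycle = 23000 / 0.000116328 = 198 Mbps.

198 Mbps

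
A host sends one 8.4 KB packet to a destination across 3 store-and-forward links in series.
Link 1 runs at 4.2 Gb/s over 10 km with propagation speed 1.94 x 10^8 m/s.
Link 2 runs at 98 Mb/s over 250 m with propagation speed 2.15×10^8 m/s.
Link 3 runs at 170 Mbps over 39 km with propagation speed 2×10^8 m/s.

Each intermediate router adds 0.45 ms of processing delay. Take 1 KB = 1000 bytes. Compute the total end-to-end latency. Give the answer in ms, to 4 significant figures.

2.245 ms

L = 67200 bits.
Transmission delays (L/R per hop): 0.016, 0.685714, 0.395294 ms; sum = 1.09701 ms.
Propagation delays (d/s per hop): 0.0515464, 0.00116279, 0.195 ms; sum = 0.247709 ms.
Processing at 2 router(s): 2 × 0.45 ms = 0.9 ms.
End-to-end = 2.245 ms.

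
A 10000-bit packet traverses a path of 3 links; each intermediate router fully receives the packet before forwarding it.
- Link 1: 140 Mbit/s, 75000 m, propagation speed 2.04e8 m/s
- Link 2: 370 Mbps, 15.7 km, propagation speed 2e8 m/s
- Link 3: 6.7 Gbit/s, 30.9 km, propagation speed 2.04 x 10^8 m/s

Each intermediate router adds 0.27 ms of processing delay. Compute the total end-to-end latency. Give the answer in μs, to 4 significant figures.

1238 μs

Transmission delays (L/R per hop): 71.4286, 27.027, 1.49254 μs; sum = 99.9481 μs.
Propagation delays (d/s per hop): 367.647, 78.5, 151.471 μs; sum = 597.618 μs.
Processing at 2 router(s): 2 × 0.27 ms = 540 μs.
End-to-end = 1238 μs.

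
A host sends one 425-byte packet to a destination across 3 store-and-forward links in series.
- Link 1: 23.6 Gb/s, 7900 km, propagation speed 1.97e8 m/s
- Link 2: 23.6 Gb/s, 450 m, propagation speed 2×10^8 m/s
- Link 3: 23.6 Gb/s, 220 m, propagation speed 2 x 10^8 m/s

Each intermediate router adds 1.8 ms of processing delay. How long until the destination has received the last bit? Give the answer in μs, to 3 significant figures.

L = 425 × 8 = 3400 bits.
Transmission delay per hop = L/R = 3400/23600000000 = 0.144068 μs; 3 hops → 0.432203 μs.
Propagation delays (d/s per hop): 40101.5, 2.25, 1.1 μs; sum = 40104.9 μs.
Processing at 2 router(s): 2 × 1.8 ms = 3600 μs.
End-to-end = 43700 μs.

43700 μs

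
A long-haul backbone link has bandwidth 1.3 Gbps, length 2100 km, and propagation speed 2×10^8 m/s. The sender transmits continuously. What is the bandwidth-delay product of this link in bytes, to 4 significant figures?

1706000 bytes

Propagation delay = 2100000 / 200000000 = 0.0105 s.
BDP = R × t_prop = 1300000000 × 0.0105 = 13650000 bits.
In bytes: 13650000/8 = 1706000 bytes.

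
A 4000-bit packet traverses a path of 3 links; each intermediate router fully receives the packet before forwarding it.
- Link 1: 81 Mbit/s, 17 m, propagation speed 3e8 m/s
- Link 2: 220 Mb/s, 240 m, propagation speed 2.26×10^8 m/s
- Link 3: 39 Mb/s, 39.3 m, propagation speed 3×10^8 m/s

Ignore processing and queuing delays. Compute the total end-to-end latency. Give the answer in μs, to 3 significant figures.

171 μs

Transmission delays (L/R per hop): 49.3827, 18.1818, 102.564 μs; sum = 170.129 μs.
Propagation delays (d/s per hop): 0.0566667, 1.06195, 0.131 μs; sum = 1.24961 μs.
End-to-end = 171 μs.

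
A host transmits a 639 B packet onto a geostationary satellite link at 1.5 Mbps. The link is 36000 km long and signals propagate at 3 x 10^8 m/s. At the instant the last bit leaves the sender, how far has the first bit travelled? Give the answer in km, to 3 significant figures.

t_tx = L/R = 5112/1500000 = 0.003408 s.
Distance = s × t_tx = 300000000 × 0.003408 = 1020 km.

1020 km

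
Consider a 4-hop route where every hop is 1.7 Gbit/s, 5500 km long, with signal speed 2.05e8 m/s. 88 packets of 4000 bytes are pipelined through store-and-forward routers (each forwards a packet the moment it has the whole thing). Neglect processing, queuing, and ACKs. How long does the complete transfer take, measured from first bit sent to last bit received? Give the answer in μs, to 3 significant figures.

Per-hop transmission t_tx = L/R = 32000/1700000000 = 18.8235 μs.
Per-hop propagation t_prop = 5500000/2.05e+08 = 26829.3 μs.
Pipeline fill: first packet needs 4·t_tx to clear all hops; remaining 87 packets each add one t_tx.
Total = (4+88-1)·t_tx + 4·t_prop = 91·18.8235 + 4·26829.3 = 109000 μs.

109000 μs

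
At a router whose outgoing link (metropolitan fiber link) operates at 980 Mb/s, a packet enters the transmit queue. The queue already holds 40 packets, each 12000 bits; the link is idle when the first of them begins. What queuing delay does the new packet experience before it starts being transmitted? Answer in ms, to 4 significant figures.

0.4898 ms

Each queued packet: L/R = 12000/980000000 = 0.0122449 ms.
40 queued → 0.489796 ms.
Queuing delay = 0.4898 ms.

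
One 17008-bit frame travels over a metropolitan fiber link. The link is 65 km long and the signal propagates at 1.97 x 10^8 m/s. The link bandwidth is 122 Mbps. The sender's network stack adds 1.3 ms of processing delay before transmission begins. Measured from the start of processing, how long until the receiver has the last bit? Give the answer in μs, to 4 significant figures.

1769 μs

Transmission delay = L/R = 17008 / 122000000 = 139.41 μs.
Propagation delay = d/s = 65000 m / 197000000 m/s = 329.949 μs.
Plus processing delay 1.3 ms = 1300 μs.
Total = 1769 μs.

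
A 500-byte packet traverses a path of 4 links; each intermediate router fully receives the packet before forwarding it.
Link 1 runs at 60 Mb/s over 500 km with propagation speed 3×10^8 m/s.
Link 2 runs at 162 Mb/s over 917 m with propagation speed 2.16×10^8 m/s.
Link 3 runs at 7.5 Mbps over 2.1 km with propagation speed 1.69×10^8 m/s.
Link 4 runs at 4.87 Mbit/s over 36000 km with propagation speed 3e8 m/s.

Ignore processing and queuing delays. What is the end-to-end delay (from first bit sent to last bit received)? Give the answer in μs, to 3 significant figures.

123000 μs

L = 500 × 8 = 4000 bits.
Transmission delays (L/R per hop): 66.6667, 24.6914, 533.333, 821.355 μs; sum = 1446.05 μs.
Propagation delays (d/s per hop): 1666.67, 4.24537, 12.426, 120000 μs; sum = 121683 μs.
End-to-end = 123000 μs.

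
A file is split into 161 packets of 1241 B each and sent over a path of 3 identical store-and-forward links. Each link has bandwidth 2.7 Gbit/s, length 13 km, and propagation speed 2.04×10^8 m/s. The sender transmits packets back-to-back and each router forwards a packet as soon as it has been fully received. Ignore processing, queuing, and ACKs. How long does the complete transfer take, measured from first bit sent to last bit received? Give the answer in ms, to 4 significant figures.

Per-hop transmission t_tx = L/R = 9928/2700000000 = 0.00367704 ms.
Per-hop propagation t_prop = 13000/204000000 = 0.0637255 ms.
Pipeline fill: first packet needs 3·t_tx to clear all hops; remaining 160 packets each add one t_tx.
Total = (3+161-1)·t_tx + 3·t_prop = 163·0.00367704 + 3·0.0637255 = 0.7905 ms.

0.7905 ms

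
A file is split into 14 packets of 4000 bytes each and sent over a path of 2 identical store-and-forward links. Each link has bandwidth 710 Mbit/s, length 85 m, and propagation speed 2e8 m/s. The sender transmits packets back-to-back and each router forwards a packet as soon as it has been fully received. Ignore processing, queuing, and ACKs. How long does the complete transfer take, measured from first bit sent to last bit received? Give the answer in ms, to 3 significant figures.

0.677 ms

Per-hop transmission t_tx = L/R = 32000/710000000 = 0.0450704 ms.
Per-hop propagation t_prop = 85/200000000 = 0.000425 ms.
Pipeline fill: first packet needs 2·t_tx to clear all hops; remaining 13 packets each add one t_tx.
Total = (2+14-1)·t_tx + 2·t_prop = 15·0.0450704 + 2·0.000425 = 0.677 ms.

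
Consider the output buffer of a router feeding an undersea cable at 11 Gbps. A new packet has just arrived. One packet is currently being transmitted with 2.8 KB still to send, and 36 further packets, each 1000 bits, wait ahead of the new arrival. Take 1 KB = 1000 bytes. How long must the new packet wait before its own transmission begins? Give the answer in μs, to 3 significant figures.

Each queued packet: L/R = 1000/11000000000 = 0.0909091 μs.
36 queued → 3.27273 μs.
Plus remaining 22400 bits of current packet: 2.03636 μs.
Queuing delay = 5.31 μs.

5.31 μs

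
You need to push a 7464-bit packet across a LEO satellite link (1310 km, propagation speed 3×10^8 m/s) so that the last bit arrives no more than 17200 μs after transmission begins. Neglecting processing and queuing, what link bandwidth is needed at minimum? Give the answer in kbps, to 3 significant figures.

Propagation delay = 1310000 / 300000000 = 4366.67 μs.
Transmission budget = 17200 − 4366.67 = 12833.3 μs.
R ≥ L / t_tx = 7464 bits / 0.0128333 s = 582 kbps.

582 kbps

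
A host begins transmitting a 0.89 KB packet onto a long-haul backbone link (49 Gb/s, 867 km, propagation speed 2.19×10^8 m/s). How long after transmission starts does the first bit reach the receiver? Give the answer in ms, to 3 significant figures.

First bit experiences only propagation delay: d/s = 867000/219000000 = 3.96 ms.

3.96 ms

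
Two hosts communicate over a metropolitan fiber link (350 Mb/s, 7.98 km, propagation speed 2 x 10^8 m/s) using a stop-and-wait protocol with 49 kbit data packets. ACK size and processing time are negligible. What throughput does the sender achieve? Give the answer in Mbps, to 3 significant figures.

223 Mbps

t_tx = L/R = 49000/350000000 = 0.00014 s.
t_prop = 7980/200000000 = 3.99e-05 s; RTT = 7.98e-05 s.
Cycle = t_tx + RTT = 0.0002198 s.
Throughput = L / cycle = 49000 / 0.0002198 = 223 Mbps.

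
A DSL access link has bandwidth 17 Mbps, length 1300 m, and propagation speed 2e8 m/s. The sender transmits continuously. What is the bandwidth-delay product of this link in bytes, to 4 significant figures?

13.81 bytes

Propagation delay = 1300 / 200000000 = 6.5e-06 s.
BDP = R × t_prop = 17000000 × 6.5e-06 = 110.5 bits.
In bytes: 110.5/8 = 13.81 bytes.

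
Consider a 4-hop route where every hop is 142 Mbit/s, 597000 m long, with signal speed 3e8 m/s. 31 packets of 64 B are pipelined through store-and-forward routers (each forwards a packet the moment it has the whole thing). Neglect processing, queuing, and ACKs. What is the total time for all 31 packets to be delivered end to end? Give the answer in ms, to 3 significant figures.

Per-hop transmission t_tx = L/R = 512/142000000 = 0.00360563 ms.
Per-hop propagation t_prop = 597000/300000000 = 1.99 ms.
Pipeline fill: first packet needs 4·t_tx to clear all hops; remaining 30 packets each add one t_tx.
Total = (4+31-1)·t_tx + 4·t_prop = 34·0.00360563 + 4·1.99 = 8.08 ms.

8.08 ms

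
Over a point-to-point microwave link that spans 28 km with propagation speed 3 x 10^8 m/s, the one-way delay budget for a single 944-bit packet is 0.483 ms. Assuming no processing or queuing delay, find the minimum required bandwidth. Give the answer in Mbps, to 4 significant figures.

Propagation delay = 28000 / 300000000 = 0.0933333 ms.
Transmission budget = 0.483 − 0.0933333 = 0.389667 ms.
R ≥ L / t_tx = 944 bits / 0.000389667 s = 2.423 Mbps.

2.423 Mbps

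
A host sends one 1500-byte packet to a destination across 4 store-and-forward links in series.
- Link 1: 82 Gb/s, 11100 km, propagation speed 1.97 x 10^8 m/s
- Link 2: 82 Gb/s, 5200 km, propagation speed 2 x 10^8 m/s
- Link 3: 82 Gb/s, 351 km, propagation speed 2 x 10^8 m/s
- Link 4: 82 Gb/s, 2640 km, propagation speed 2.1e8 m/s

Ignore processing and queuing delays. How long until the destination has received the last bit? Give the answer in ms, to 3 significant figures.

96.7 ms

L = 1500 × 8 = 12000 bits.
Transmission delay per hop = L/R = 12000/82000000000 = 0.000146341 ms; 4 hops → 0.000585366 ms.
Propagation delays (d/s per hop): 56.3452, 26, 1.755, 12.5714 ms; sum = 96.6716 ms.
End-to-end = 96.7 ms.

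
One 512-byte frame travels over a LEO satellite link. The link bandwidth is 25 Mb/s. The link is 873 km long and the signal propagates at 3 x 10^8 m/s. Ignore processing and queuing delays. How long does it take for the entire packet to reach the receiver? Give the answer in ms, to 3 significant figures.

L = 512 × 8 = 4096 bits.
Transmission delay = L/R = 4096 / 25000000 = 0.16384 ms.
Propagation delay = d/s = 873000 m / 300000000 m/s = 2.91 ms.
Total = 3.07 ms.

3.07 ms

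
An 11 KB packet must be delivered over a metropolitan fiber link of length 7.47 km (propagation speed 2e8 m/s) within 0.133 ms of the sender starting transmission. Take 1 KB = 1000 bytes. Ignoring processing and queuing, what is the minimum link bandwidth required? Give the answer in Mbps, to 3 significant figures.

920 Mbps

L = 88000 bits.
Propagation delay = 7470 / 200000000 = 0.03735 ms.
Transmission budget = 0.133 − 0.03735 = 0.09565 ms.
R ≥ L / t_tx = 88000 bits / 9.565e-05 s = 920 Mbps.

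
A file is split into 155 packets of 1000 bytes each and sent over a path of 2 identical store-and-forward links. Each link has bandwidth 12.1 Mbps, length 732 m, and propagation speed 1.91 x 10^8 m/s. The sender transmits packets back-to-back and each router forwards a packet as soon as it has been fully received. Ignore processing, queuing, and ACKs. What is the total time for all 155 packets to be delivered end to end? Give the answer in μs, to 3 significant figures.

103000 μs

Per-hop transmission t_tx = L/R = 8000/12100000 = 661.157 μs.
Per-hop propagation t_prop = 732/191000000 = 3.83246 μs.
Pipeline fill: first packet needs 2·t_tx to clear all hops; remaining 154 packets each add one t_tx.
Total = (2+155-1)·t_tx + 2·t_prop = 156·661.157 + 2·3.83246 = 103000 μs.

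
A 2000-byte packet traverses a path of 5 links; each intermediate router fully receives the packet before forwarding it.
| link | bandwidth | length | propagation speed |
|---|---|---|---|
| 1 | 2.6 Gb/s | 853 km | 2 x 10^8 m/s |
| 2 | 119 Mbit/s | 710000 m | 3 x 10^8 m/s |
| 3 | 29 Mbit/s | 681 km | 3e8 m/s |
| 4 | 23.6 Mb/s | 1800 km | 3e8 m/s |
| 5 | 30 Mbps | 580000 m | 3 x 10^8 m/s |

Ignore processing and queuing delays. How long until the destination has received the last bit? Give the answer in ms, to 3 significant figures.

18.7 ms

L = 2000 × 8 = 16000 bits.
Transmission delays (L/R per hop): 0.00615385, 0.134454, 0.551724, 0.677966, 0.533333 ms; sum = 1.90363 ms.
Propagation delays (d/s per hop): 4.265, 2.36667, 2.27, 6, 1.93333 ms; sum = 16.835 ms.
End-to-end = 18.7 ms.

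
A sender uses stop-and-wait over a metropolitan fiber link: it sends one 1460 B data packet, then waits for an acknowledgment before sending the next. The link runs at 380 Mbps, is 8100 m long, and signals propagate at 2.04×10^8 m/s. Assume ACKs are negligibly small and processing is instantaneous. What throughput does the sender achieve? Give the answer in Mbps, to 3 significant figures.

106 Mbps

t_tx = L/R = 11680/380000000 = 3.07368e-05 s.
t_prop = 8100/204000000 = 3.97059e-05 s; RTT = 7.94118e-05 s.
Cycle = t_tx + RTT = 0.000110149 s.
Throughput = L / cycle = 11680 / 0.000110149 = 106 Mbps.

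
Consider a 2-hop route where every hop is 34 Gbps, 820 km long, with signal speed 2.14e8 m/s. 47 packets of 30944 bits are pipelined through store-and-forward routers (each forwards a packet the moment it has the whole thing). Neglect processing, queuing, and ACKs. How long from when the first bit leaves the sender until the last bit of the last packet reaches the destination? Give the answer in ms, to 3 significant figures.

7.71 ms

Per-hop transmission t_tx = L/R = 30944/34000000000 = 0.000910118 ms.
Per-hop propagation t_prop = 820000/214000000 = 3.83178 ms.
Pipeline fill: first packet needs 2·t_tx to clear all hops; remaining 46 packets each add one t_tx.
Total = (2+47-1)·t_tx + 2·t_prop = 48·0.000910118 + 2·3.83178 = 7.71 ms.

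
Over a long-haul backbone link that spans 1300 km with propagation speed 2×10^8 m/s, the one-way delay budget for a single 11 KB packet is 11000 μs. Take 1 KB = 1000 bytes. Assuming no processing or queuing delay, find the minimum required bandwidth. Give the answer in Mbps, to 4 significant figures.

19.56 Mbps

L = 88000 bits.
Propagation delay = 1300000 / 200000000 = 6500 μs.
Transmission budget = 11000 − 6500 = 4500 μs.
R ≥ L / t_tx = 88000 bits / 0.0045 s = 19.56 Mbps.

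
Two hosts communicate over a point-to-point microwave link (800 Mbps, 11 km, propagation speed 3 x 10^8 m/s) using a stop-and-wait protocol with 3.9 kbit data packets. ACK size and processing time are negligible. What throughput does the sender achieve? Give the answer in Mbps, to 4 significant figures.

t_tx = L/R = 3900/800000000 = 4.875e-06 s.
t_prop = 11000/300000000 = 3.66667e-05 s; RTT = 7.33333e-05 s.
Cycle = t_tx + RTT = 7.82083e-05 s.
Throughput = L / cycle = 3900 / 7.82083e-05 = 49.87 Mbps.

49.87 Mbps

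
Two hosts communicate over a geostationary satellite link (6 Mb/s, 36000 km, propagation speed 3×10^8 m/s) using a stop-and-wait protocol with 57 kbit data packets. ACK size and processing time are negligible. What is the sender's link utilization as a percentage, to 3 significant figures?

3.81 %

t_tx = L/R = 57000/6000000 = 0.0095 s.
t_prop = 36000000/300000000 = 0.12 s; RTT = 0.24 s.
Cycle = t_tx + RTT = 0.2495 s.
Utilization = t_tx / cycle = 0.0095/0.2495 = 3.81 %.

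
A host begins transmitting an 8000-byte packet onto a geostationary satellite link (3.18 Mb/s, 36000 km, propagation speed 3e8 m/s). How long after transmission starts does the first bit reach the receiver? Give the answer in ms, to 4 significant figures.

First bit experiences only propagation delay: d/s = 36000000/300000000 = 120.0 ms.

120.0 ms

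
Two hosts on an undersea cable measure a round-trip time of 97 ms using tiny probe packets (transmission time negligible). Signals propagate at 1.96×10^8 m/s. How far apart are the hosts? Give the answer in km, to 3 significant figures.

One-way propagation = RTT/2 = 48.5 ms.
d = s × t = 196000000 × 0.0485 = 9510 km.

9510 km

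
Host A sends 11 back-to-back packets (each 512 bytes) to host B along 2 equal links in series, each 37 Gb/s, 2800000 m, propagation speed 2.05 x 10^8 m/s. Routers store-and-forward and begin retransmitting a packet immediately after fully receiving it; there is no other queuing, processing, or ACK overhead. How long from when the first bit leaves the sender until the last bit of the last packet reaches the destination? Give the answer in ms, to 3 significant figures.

Per-hop transmission t_tx = L/R = 4096/37000000000 = 0.000110703 ms.
Per-hop propagation t_prop = 2800000/2.05e+08 = 13.6585 ms.
Pipeline fill: first packet needs 2·t_tx to clear all hops; remaining 10 packets each add one t_tx.
Total = (2+11-1)·t_tx + 2·t_prop = 12·0.000110703 + 2·13.6585 = 27.3 ms.

27.3 ms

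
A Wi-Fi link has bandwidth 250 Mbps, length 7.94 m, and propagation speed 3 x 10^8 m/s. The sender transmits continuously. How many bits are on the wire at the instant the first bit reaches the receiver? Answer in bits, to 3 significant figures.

Propagation delay = 7.94 / 300000000 = 2.64667e-08 s.
BDP = R × t_prop = 250000000 × 2.64667e-08 = 6.61667 bits.

6.62 bits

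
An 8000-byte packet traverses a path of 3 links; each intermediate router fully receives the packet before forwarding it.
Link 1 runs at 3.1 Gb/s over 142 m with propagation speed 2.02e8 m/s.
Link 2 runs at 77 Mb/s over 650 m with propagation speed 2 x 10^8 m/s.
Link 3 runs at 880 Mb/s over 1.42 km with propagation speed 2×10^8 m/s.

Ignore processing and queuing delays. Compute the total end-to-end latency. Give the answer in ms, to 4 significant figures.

0.9356 ms

L = 8000 × 8 = 64000 bits.
Transmission delays (L/R per hop): 0.0206452, 0.831169, 0.0727273 ms; sum = 0.924541 ms.
Propagation delays (d/s per hop): 0.00070297, 0.00325, 0.0071 ms; sum = 0.011053 ms.
End-to-end = 0.9356 ms.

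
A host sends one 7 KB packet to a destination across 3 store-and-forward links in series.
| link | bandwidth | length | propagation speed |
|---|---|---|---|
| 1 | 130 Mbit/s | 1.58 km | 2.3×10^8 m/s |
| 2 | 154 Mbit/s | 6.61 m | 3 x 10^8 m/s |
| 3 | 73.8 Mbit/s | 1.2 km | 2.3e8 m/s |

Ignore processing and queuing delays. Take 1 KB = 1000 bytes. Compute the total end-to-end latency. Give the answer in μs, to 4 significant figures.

L = 56000 bits.
Transmission delays (L/R per hop): 430.769, 363.636, 758.808 μs; sum = 1553.21 μs.
Propagation delays (d/s per hop): 6.86957, 0.0220333, 5.21739 μs; sum = 12.109 μs.
End-to-end = 1565 μs.

1565 μs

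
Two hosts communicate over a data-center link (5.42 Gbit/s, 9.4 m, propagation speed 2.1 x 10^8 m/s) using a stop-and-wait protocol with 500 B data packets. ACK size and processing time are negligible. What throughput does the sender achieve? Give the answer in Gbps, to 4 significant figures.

4.834 Gbps

t_tx = L/R = 4000/5420000000 = 7.38007e-07 s.
t_prop = 9.4/210000000 = 4.47619e-08 s; RTT = 8.95238e-08 s.
Cycle = t_tx + RTT = 8.27531e-07 s.
Throughput = L / cycle = 4000 / 8.27531e-07 = 4.834 Gbps.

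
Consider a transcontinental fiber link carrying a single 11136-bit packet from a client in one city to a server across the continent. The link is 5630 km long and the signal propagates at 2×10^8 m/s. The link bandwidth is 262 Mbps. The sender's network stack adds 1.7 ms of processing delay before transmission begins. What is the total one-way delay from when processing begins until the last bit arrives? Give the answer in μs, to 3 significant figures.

Transmission delay = L/R = 11136 / 262000000 = 42.5038 μs.
Propagation delay = d/s = 5630000 m / 200000000 m/s = 28150 μs.
Plus processing delay 1.7 ms = 1700 μs.
Total = 29900 μs.

29900 μs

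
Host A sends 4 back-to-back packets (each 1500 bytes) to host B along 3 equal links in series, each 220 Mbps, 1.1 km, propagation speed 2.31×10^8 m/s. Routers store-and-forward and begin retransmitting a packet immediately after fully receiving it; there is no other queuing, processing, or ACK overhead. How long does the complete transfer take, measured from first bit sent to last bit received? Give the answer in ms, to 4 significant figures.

Per-hop transmission t_tx = L/R = 12000/220000000 = 0.0545455 ms.
Per-hop propagation t_prop = 1100/231000000 = 0.0047619 ms.
Pipeline fill: first packet needs 3·t_tx to clear all hops; remaining 3 packets each add one t_tx.
Total = (3+4-1)·t_tx + 3·t_prop = 6·0.0545455 + 3·0.0047619 = 0.3416 ms.

0.3416 ms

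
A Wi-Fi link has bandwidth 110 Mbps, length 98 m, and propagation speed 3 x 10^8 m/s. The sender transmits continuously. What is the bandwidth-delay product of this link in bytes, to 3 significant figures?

Propagation delay = 98 / 300000000 = 3.26667e-07 s.
BDP = R × t_prop = 110000000 × 3.26667e-07 = 35.9333 bits.
In bytes: 35.9333/8 = 4.49 bytes.

4.49 bytes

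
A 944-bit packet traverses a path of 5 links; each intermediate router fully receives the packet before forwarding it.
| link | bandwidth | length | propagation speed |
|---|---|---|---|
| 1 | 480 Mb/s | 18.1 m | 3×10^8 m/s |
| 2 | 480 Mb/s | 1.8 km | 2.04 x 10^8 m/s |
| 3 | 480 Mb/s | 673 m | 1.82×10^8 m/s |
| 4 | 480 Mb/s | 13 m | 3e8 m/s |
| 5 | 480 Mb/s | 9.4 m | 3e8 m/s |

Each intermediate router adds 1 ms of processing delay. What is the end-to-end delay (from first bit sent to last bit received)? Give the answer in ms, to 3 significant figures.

4.02 ms

Transmission delay per hop = L/R = 944/480000000 = 0.00196667 ms; 5 hops → 0.00983333 ms.
Propagation delays (d/s per hop): 6.03333e-05, 0.00882353, 0.0036978, 4.33333e-05, 3.13333e-05 ms; sum = 0.0126563 ms.
Processing at 4 router(s): 4 × 1 ms = 4 ms.
End-to-end = 4.02 ms.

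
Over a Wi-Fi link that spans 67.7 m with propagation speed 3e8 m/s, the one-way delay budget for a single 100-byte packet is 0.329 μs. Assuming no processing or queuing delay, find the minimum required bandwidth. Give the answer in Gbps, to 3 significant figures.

7.74 Gbps

L = 800 bits.
Propagation delay = 67.7 / 300000000 = 0.225667 μs.
Transmission budget = 0.329 − 0.225667 = 0.103333 μs.
R ≥ L / t_tx = 800 bits / 1.03333e-07 s = 7.74 Gbps.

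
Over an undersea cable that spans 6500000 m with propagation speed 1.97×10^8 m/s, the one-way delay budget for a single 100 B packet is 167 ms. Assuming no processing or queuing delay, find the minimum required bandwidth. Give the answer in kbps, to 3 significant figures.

L = 800 bits.
Propagation delay = 6500000 / 197000000 = 32.9949 ms.
Transmission budget = 167 − 32.9949 = 134.005 ms.
R ≥ L / t_tx = 800 bits / 0.134005 s = 5.97 kbps.

5.97 kbps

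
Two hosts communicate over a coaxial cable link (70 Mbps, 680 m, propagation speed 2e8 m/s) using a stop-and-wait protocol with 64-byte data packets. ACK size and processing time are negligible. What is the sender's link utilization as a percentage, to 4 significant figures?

51.82 %

t_tx = L/R = 512/70000000 = 7.31429e-06 s.
t_prop = 680/200000000 = 3.4e-06 s; RTT = 6.8e-06 s.
Cycle = t_tx + RTT = 1.41143e-05 s.
Utilization = t_tx / cycle = 7.31429e-06/1.41143e-05 = 51.82 %.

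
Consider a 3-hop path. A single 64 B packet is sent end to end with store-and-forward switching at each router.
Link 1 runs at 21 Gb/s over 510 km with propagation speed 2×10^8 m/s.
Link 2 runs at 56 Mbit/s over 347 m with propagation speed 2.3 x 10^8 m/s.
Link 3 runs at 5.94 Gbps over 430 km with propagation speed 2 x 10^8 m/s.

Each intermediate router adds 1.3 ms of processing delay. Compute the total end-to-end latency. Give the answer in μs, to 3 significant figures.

L = 64 × 8 = 512 bits.
Transmission delays (L/R per hop): 0.024381, 9.14286, 0.0861953 μs; sum = 9.25343 μs.
Propagation delays (d/s per hop): 2550, 1.5087, 2150 μs; sum = 4701.51 μs.
Processing at 2 router(s): 2 × 1.3 ms = 2600 μs.
End-to-end = 7310 μs.

7310 μs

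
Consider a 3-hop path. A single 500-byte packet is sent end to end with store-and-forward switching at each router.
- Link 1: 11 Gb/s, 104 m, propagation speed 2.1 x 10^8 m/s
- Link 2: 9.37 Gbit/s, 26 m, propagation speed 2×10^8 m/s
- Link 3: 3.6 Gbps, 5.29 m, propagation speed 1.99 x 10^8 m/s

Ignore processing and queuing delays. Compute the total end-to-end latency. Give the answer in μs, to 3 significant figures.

L = 500 × 8 = 4000 bits.
Transmission delays (L/R per hop): 0.363636, 0.426894, 1.11111 μs; sum = 1.90164 μs.
Propagation delays (d/s per hop): 0.495238, 0.13, 0.0265829 μs; sum = 0.651821 μs.
End-to-end = 2.55 μs.

2.55 μs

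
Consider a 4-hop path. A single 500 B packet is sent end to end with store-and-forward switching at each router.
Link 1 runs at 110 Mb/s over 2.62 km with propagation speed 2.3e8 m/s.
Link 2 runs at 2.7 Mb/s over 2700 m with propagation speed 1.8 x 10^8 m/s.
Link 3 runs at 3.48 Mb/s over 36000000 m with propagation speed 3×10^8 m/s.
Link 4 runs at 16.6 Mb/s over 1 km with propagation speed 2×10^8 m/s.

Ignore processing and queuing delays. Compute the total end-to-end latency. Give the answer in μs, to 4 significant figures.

122900 μs

L = 500 × 8 = 4000 bits.
Transmission delays (L/R per hop): 36.3636, 1481.48, 1149.43, 240.964 μs; sum = 2908.23 μs.
Propagation delays (d/s per hop): 11.3913, 15, 120000, 5 μs; sum = 120031 μs.
End-to-end = 122900 μs.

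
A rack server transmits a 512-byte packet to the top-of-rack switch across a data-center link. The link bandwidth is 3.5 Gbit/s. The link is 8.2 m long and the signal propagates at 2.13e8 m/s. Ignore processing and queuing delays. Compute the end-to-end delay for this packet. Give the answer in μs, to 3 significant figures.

1.21 μs

L = 512 × 8 = 4096 bits.
Transmission delay = L/R = 4096 / 3500000000 = 1.17029 μs.
Propagation delay = d/s = 8.2 m / 213000000 m/s = 0.0384977 μs.
Total = 1.21 μs.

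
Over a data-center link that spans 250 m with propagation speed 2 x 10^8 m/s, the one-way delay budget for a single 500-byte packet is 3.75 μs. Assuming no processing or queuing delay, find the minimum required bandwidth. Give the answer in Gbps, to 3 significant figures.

1.60 Gbps

L = 4000 bits.
Propagation delay = 250 / 200000000 = 1.25 μs.
Transmission budget = 3.75 − 1.25 = 2.5 μs.
R ≥ L / t_tx = 4000 bits / 2.5e-06 s = 1.60 Gbps.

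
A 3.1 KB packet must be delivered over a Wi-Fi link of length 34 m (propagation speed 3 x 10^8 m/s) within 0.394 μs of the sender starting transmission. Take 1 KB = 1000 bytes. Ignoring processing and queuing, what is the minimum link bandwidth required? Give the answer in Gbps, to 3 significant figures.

L = 24800 bits.
Propagation delay = 34 / 300000000 = 0.113333 μs.
Transmission budget = 0.394 − 0.113333 = 0.280667 μs.
R ≥ L / t_tx = 24800 bits / 2.80667e-07 s = 88.4 Gbps.

88.4 Gbps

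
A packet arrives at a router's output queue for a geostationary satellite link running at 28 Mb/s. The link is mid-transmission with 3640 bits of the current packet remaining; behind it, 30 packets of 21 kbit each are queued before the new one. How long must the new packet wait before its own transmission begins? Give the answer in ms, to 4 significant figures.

22.63 ms

Each queued packet: L/R = 21000/28000000 = 0.75 ms.
30 queued → 22.5 ms.
Plus remaining 3640 bits of current packet: 0.13 ms.
Queuing delay = 22.63 ms.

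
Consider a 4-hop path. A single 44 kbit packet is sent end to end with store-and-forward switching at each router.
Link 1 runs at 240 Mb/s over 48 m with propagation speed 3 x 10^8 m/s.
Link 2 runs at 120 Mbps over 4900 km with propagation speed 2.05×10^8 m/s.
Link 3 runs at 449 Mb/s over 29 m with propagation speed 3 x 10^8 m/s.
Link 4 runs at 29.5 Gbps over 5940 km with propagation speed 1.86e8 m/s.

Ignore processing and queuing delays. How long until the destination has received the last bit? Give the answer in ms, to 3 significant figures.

56.5 ms

L = 44000 bits.
Transmission delays (L/R per hop): 0.183333, 0.366667, 0.0979955, 0.00149153 ms; sum = 0.649487 ms.
Propagation delays (d/s per hop): 0.00016, 23.9024, 9.66667e-05, 31.9355 ms; sum = 55.8382 ms.
End-to-end = 56.5 ms.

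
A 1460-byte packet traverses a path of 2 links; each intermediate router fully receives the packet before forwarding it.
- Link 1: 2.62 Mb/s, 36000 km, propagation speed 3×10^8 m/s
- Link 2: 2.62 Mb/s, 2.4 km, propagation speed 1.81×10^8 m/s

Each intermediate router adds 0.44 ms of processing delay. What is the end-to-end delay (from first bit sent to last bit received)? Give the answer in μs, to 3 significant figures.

L = 1460 × 8 = 11680 bits.
Transmission delay per hop = L/R = 11680/2620000 = 4458.02 μs; 2 hops → 8916.03 μs.
Propagation delays (d/s per hop): 120000, 13.2597 μs; sum = 120013 μs.
Processing at 1 router(s): 1 × 0.44 ms = 440 μs.
End-to-end = 129000 μs.

129000 μs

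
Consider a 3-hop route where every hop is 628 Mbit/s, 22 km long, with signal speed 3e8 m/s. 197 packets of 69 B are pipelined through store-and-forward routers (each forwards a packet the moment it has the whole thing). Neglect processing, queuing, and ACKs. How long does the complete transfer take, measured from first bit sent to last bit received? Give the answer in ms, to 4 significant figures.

0.3949 ms

Per-hop transmission t_tx = L/R = 552/628000000 = 0.000878981 ms.
Per-hop propagation t_prop = 22000/300000000 = 0.0733333 ms.
Pipeline fill: first packet needs 3·t_tx to clear all hops; remaining 196 packets each add one t_tx.
Total = (3+197-1)·t_tx + 3·t_prop = 199·0.000878981 + 3·0.0733333 = 0.3949 ms.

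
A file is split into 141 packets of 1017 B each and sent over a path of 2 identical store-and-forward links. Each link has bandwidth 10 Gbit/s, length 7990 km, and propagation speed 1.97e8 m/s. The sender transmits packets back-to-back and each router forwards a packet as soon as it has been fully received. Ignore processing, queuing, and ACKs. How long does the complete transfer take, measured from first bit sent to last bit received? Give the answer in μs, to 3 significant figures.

Per-hop transmission t_tx = L/R = 8136/10000000000 = 0.8136 μs.
Per-hop propagation t_prop = 7990000/197000000 = 40558.4 μs.
Pipeline fill: first packet needs 2·t_tx to clear all hops; remaining 140 packets each add one t_tx.
Total = (2+141-1)·t_tx + 2·t_prop = 142·0.8136 + 2·40558.4 = 81200 μs.

81200 μs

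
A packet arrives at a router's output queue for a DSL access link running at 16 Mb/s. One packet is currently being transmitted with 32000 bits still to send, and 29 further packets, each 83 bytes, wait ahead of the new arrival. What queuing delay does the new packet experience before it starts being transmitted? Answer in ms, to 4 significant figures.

Each queued packet: L/R = 664/16000000 = 0.0415 ms.
29 queued → 1.2035 ms.
Plus remaining 32000 bits of current packet: 2 ms.
Queuing delay = 3.204 ms.

3.204 ms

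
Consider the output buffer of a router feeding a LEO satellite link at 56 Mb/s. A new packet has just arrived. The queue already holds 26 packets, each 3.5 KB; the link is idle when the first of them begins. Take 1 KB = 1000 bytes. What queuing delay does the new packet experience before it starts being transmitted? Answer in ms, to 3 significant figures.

13.0 ms

Each queued packet: L/R = 28000/56000000 = 0.5 ms.
26 queued → 13 ms.
Queuing delay = 13.0 ms.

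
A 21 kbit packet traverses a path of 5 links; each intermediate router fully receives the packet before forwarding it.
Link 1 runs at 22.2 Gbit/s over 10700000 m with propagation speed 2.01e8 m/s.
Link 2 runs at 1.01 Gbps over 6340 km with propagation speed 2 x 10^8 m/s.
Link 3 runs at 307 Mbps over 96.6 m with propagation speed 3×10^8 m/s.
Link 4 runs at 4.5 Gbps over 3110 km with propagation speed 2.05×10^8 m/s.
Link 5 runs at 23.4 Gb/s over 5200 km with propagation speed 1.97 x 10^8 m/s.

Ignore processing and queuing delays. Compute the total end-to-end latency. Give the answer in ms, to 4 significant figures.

L = 21000 bits.
Transmission delays (L/R per hop): 0.000945946, 0.0207921, 0.0684039, 0.00466667, 0.000897436 ms; sum = 0.095706 ms.
Propagation delays (d/s per hop): 53.2338, 31.7, 0.000322, 15.1707, 26.3959 ms; sum = 126.501 ms.
End-to-end = 126.6 ms.

126.6 ms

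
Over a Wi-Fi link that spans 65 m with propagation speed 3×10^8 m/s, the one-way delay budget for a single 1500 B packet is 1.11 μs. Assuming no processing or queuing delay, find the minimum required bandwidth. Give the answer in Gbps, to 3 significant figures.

L = 12000 bits.
Propagation delay = 65 / 300000000 = 0.216667 μs.
Transmission budget = 1.11 − 0.216667 = 0.893333 μs.
R ≥ L / t_tx = 12000 bits / 8.93333e-07 s = 13.4 Gbps.

13.4 Gbps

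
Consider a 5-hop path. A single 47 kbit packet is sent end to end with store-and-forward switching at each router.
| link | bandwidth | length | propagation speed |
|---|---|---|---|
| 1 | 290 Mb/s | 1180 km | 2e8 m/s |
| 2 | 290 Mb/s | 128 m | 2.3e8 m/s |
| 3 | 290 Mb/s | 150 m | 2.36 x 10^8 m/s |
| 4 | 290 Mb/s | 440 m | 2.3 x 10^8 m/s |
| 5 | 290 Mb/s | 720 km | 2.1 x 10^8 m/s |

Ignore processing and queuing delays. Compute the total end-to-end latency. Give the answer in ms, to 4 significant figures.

10.14 ms

L = 47000 bits.
Transmission delay per hop = L/R = 47000/290000000 = 0.162069 ms; 5 hops → 0.810345 ms.
Propagation delays (d/s per hop): 5.9, 0.000556522, 0.000635593, 0.00191304, 3.42857 ms; sum = 9.33168 ms.
End-to-end = 10.14 ms.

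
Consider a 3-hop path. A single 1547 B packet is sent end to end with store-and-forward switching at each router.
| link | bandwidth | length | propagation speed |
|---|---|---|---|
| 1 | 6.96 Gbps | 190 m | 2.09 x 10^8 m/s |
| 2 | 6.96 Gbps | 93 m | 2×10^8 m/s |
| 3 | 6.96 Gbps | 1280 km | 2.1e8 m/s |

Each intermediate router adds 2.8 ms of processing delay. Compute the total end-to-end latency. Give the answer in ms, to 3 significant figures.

L = 1547 × 8 = 12376 bits.
Transmission delay per hop = L/R = 12376/6960000000 = 0.00177816 ms; 3 hops → 0.00533448 ms.
Propagation delays (d/s per hop): 0.000909091, 0.000465, 6.09524 ms; sum = 6.09661 ms.
Processing at 2 router(s): 2 × 2.8 ms = 5.6 ms.
End-to-end = 11.7 ms.

11.7 ms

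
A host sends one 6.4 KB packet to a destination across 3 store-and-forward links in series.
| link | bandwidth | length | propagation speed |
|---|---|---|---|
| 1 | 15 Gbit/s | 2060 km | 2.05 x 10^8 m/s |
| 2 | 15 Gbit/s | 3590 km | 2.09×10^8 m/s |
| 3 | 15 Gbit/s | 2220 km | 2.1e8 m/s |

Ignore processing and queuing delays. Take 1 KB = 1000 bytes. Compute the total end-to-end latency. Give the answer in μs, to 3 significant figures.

37800 μs

L = 51200 bits.
Transmission delay per hop = L/R = 51200/15000000000 = 3.41333 μs; 3 hops → 10.24 μs.
Propagation delays (d/s per hop): 10048.8, 17177, 10571.4 μs; sum = 37797.2 μs.
End-to-end = 37800 μs.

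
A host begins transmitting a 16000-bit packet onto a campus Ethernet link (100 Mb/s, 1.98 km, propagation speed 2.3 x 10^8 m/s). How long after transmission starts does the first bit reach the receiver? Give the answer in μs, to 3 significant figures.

8.61 μs

First bit experiences only propagation delay: d/s = 1980/2.3e+08 = 8.61 μs.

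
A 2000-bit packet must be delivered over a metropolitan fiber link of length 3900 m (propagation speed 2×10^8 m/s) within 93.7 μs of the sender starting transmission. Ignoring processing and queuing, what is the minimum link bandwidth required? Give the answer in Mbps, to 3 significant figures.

Propagation delay = 3900 / 200000000 = 19.5 μs.
Transmission budget = 93.7 − 19.5 = 74.2 μs.
R ≥ L / t_tx = 2000 bits / 7.42e-05 s = 27.0 Mbps.

27.0 Mbps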